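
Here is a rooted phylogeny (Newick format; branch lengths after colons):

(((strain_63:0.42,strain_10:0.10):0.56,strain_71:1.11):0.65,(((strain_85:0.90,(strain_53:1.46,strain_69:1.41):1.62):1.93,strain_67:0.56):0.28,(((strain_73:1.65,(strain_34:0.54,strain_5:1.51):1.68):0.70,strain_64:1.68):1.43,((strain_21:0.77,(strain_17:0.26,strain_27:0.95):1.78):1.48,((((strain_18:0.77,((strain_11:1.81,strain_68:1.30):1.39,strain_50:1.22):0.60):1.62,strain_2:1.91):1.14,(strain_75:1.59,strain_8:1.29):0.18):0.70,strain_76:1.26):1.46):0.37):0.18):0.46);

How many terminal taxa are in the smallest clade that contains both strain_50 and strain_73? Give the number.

15

The MRCA of strain_50 and strain_73 is the node subtending (((strain_73,(strain_34,strain_5)),strain_64),((strain_21,(strain_17,strain_27)),((((strain_18,((strain_11,strain_68),strain_50)),strain_2),(strain_75,strain_8)),strain_76))).
That clade contains 15 terminal taxa: strain_11, strain_17, strain_18, strain_2, strain_21, strain_27, strain_34, strain_5, strain_50, strain_64, strain_68, strain_73, strain_75, strain_76, strain_8.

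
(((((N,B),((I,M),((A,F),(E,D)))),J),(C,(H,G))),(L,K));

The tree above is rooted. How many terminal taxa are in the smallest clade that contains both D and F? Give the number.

The MRCA of D and F is the node subtending ((A,F),(E,D)).
That clade contains 4 terminal taxa: A, D, E, F.

4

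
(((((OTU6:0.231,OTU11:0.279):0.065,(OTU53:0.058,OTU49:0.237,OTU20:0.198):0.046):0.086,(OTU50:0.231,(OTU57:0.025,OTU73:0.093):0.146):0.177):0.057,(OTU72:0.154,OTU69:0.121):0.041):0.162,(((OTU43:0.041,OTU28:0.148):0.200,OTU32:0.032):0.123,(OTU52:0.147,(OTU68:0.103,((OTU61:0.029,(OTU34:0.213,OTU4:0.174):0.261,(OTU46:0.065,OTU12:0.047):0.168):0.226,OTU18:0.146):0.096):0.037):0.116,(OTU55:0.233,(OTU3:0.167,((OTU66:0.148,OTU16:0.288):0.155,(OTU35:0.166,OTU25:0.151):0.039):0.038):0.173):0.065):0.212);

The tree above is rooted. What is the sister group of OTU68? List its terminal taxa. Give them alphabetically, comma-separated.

OTU12, OTU18, OTU34, OTU4, OTU46, OTU61

OTU68 attaches to the tree at the node subtending (OTU68,((OTU61,(OTU34,OTU4),(OTU46,OTU12)),OTU18)).
The other lineage descending from that same node — the sister group — is ((OTU61,(OTU34,OTU4),(OTU46,OTU12)),OTU18); its 6 tips in alphabetical order are the answer.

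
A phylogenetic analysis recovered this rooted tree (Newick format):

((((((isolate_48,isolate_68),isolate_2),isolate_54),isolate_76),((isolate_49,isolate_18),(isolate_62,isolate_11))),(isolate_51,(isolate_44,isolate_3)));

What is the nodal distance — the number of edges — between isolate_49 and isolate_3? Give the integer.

7

The MRCA of isolate_49 and isolate_3 is the root of the tree.
From isolate_49 up to that node: 4 branches. From isolate_3 up to the same node: 3 branches. Total: 4 + 3 = 7.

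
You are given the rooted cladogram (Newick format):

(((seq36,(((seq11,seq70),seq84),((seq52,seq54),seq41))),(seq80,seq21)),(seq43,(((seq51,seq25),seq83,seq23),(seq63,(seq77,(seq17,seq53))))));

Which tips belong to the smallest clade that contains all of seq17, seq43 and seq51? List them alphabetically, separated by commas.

seq17, seq23, seq25, seq43, seq51, seq53, seq63, seq77, seq83

Tracing seq17: it sits inside (seq17,seq53).
Tracing seq43: it sits inside (seq43,(((seq51,seq25),seq83,seq23),(seq63,(seq77,(seq17,seq53))))).
Tracing seq51: it sits inside (seq51,seq25).
The smallest clade enclosing all 3 is (seq43,(((seq51,seq25),seq83,seq23),(seq63,(seq77,(seq17,seq53))))); the answer is its 9 terminal taxa in alphabetical order.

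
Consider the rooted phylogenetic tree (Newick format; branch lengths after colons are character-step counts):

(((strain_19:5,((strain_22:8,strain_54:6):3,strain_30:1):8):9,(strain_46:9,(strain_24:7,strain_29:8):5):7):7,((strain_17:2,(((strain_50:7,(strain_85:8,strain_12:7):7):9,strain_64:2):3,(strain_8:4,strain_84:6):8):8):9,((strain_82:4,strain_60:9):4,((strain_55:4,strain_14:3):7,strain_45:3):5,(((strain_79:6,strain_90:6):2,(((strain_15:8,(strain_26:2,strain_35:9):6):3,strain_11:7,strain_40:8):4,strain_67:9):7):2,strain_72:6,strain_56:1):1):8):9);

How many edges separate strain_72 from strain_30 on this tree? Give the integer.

The MRCA of strain_72 and strain_30 is the root of the tree.
From strain_72 up to that node: 4 branches. From strain_30 up to the same node: 4 branches. Total: 4 + 4 = 8.

8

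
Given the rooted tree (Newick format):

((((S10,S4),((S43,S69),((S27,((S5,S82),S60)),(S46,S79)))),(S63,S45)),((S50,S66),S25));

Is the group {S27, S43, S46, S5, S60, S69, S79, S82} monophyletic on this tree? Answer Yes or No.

Yes

The most recent common ancestor of these taxa subtends ((S43,S69),((S27,((S5,S82),S60)),(S46,S79))).
That clade has exactly 8 tips — every listed taxon and nothing else — so the group is monophyletic.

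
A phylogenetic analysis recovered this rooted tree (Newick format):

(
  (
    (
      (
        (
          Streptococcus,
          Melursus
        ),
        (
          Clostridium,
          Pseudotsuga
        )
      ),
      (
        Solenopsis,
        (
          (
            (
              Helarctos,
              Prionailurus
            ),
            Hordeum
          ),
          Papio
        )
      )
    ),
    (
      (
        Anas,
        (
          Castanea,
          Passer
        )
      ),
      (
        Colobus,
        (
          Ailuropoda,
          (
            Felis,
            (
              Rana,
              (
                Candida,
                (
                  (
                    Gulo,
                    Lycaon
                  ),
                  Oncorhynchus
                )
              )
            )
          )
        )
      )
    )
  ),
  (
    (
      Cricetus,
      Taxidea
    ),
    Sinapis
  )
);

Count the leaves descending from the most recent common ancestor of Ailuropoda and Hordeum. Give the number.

20

The MRCA of Ailuropoda and Hordeum is the node subtending ((((Streptococcus,Melursus),(Clostridium,Pseudotsuga)),(Solenopsis,(((Helarctos,Prionailurus),Hordeum),Papio))),((Anas,(Castanea,Passer)),(Colobus,(Ailuropoda,(Felis,(Rana,(Candida,((Gulo,Lycaon),Oncorhynchus)))))))).
That clade contains 20 terminal taxa: Ailuropoda, Anas, Candida, Castanea, Clostridium, Colobus, Felis, Gulo, Helarctos, Hordeum, Lycaon, Melursus, Oncorhynchus, Papio, Passer, Prionailurus, Pseudotsuga, Rana, Solenopsis, Streptococcus.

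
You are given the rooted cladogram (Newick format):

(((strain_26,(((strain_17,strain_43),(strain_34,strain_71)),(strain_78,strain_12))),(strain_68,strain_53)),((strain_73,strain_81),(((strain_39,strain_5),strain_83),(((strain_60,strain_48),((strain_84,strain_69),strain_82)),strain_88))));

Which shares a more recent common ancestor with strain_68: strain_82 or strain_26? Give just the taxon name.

The MRCA of strain_68 and strain_26 subtends ((strain_26,(((strain_17,strain_43),(strain_34,strain_71)),(strain_78,strain_12))),(strain_68,strain_53)) (9 taxa).
The MRCA of strain_68 and strain_82 is the root, subtending the entire tree (20 taxa).
The first is nested inside the second, so strain_68 shares a more recent common ancestor with strain_26.

strain_26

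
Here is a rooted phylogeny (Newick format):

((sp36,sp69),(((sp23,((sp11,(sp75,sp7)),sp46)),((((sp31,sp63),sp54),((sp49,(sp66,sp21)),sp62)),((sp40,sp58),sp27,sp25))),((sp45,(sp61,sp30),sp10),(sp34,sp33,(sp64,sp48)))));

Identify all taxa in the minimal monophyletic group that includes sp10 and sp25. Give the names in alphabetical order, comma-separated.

sp10, sp11, sp21, sp23, sp25, sp27, sp30, sp31, sp33, sp34, sp40, sp45, sp46, sp48, sp49, sp54, sp58, sp61, sp62, sp63, sp64, sp66, sp7, sp75

Tracing sp10: it sits inside (sp45,(sp61,sp30),sp10).
Tracing sp25: it sits inside ((sp40,sp58),sp27,sp25).
The smallest clade enclosing both is (((sp23,((sp11,(sp75,sp7)),sp46)),((((sp31,sp63),sp54),((sp49,(sp66,sp21)),sp62)),((sp40,sp58),sp27,sp25))),((sp45,(sp61,sp30),sp10),(sp34,sp33,(sp64,sp48)))); the answer is its 24 terminal taxa in alphabetical order.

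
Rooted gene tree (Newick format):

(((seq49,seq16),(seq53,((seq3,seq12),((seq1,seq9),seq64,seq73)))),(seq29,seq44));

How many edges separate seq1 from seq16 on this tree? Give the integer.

The MRCA of seq1 and seq16 is the node subtending ((seq49,seq16),(seq53,((seq3,seq12),((seq1,seq9),seq64,seq73)))).
From seq1 up to that node: 5 branches. From seq16 up to the same node: 2 branches. Total: 5 + 2 = 7.

7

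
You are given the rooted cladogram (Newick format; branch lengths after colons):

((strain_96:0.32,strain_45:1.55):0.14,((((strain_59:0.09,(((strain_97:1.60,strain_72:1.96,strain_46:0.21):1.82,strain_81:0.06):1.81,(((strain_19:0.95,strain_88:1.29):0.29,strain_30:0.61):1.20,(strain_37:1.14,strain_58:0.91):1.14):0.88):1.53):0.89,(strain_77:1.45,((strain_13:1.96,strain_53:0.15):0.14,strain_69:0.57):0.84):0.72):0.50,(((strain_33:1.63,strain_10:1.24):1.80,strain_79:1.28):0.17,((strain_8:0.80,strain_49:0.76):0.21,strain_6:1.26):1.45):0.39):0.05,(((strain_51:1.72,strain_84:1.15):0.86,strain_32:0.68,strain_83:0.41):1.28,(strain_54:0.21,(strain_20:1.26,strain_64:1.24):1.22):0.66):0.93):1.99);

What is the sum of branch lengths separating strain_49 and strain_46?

9.57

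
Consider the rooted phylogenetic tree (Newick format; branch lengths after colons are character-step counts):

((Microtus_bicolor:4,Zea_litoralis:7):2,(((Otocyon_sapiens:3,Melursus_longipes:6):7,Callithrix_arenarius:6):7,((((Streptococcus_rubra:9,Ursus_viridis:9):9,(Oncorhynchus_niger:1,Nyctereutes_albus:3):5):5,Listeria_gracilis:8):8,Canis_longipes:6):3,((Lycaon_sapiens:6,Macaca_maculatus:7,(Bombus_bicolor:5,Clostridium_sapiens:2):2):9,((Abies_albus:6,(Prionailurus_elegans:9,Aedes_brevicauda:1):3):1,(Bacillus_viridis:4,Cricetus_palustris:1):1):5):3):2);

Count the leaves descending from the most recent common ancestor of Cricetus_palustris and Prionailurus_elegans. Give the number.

5

The MRCA of Cricetus_palustris and Prionailurus_elegans is the node subtending ((Abies_albus,(Prionailurus_elegans,Aedes_brevicauda)),(Bacillus_viridis,Cricetus_palustris)).
That clade contains 5 terminal taxa: Abies_albus, Aedes_brevicauda, Bacillus_viridis, Cricetus_palustris, Prionailurus_elegans.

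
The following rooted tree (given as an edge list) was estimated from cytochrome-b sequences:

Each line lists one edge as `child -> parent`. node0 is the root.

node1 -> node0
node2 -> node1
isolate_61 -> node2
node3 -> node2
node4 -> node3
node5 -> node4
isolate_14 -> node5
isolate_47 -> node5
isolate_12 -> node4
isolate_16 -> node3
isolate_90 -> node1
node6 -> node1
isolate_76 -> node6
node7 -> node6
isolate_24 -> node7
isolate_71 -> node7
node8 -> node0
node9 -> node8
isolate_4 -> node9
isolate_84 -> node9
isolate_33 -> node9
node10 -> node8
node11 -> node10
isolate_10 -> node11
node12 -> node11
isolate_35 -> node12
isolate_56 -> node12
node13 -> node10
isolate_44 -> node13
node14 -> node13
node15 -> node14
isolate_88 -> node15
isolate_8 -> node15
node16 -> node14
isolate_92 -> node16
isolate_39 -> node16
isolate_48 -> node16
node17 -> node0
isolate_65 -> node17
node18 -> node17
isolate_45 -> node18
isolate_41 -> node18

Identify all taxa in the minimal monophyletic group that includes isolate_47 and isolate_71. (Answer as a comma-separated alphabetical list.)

isolate_12, isolate_14, isolate_16, isolate_24, isolate_47, isolate_61, isolate_71, isolate_76, isolate_90

Tracing isolate_47: it sits inside (isolate_14,isolate_47).
Tracing isolate_71: it sits inside (isolate_24,isolate_71).
The smallest clade enclosing both is ((isolate_61,(((isolate_14,isolate_47),isolate_12),isolate_16)),isolate_90,(isolate_76,(isolate_24,isolate_71))); the answer is its 9 terminal taxa in alphabetical order.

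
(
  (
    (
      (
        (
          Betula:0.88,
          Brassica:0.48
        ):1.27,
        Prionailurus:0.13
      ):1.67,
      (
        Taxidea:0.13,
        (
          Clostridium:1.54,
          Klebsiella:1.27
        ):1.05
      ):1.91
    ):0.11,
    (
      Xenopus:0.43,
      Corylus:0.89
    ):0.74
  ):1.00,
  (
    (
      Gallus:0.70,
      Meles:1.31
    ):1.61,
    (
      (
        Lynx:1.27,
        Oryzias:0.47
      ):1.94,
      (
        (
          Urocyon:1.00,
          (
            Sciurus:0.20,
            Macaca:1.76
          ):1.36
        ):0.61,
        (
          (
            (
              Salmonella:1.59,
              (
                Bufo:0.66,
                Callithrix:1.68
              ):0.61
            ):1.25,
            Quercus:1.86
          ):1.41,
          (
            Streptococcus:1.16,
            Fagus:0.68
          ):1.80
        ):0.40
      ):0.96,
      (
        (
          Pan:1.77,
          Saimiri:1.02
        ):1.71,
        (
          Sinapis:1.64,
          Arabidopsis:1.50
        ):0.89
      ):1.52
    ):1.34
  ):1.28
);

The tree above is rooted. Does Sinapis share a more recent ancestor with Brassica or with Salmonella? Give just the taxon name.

The MRCA of Sinapis and Salmonella subtends ((Lynx,Oryzias),((Urocyon,(Sciurus,Macaca)),(((Salmonella,(Bufo,Callithrix)),Quercus),(Streptococcus,Fagus))),((Pan,Saimiri),(Sinapis,Arabidopsis))) (15 taxa).
The MRCA of Sinapis and Brassica is the root, subtending the entire tree (25 taxa).
The first is nested inside the second, so Sinapis shares a more recent common ancestor with Salmonella.

Salmonella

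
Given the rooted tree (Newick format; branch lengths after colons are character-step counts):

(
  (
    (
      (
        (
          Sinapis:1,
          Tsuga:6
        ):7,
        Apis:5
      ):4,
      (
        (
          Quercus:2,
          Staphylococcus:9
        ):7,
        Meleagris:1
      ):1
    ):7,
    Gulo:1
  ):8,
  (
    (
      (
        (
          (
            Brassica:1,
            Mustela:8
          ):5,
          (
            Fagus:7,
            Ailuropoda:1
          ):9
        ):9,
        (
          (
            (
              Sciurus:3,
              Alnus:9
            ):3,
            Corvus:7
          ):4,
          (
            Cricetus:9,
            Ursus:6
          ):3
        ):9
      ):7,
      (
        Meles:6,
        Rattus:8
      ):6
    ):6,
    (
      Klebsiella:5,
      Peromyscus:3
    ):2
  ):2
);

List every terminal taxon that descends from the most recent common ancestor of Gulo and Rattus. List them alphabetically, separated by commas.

Tracing Gulo: it sits inside ((((Sinapis,Tsuga),Apis),((Quercus,Staphylococcus),Meleagris)),Gulo).
Tracing Rattus: it sits inside (Meles,Rattus).
The smallest clade enclosing both is the whole tree (their MRCA is the root), so the answer is all 20 tips in alphabetical order.

Ailuropoda, Alnus, Apis, Brassica, Corvus, Cricetus, Fagus, Gulo, Klebsiella, Meleagris, Meles, Mustela, Peromyscus, Quercus, Rattus, Sciurus, Sinapis, Staphylococcus, Tsuga, Ursus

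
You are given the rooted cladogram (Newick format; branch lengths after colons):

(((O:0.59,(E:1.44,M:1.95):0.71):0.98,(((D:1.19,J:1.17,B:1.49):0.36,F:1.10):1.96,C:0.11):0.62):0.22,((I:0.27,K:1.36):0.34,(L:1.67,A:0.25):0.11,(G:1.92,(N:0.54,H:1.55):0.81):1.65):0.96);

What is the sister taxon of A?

L

A attaches to the tree at the node subtending (L,A).
The other lineage descending from that same node — the sister group — is the single tip L.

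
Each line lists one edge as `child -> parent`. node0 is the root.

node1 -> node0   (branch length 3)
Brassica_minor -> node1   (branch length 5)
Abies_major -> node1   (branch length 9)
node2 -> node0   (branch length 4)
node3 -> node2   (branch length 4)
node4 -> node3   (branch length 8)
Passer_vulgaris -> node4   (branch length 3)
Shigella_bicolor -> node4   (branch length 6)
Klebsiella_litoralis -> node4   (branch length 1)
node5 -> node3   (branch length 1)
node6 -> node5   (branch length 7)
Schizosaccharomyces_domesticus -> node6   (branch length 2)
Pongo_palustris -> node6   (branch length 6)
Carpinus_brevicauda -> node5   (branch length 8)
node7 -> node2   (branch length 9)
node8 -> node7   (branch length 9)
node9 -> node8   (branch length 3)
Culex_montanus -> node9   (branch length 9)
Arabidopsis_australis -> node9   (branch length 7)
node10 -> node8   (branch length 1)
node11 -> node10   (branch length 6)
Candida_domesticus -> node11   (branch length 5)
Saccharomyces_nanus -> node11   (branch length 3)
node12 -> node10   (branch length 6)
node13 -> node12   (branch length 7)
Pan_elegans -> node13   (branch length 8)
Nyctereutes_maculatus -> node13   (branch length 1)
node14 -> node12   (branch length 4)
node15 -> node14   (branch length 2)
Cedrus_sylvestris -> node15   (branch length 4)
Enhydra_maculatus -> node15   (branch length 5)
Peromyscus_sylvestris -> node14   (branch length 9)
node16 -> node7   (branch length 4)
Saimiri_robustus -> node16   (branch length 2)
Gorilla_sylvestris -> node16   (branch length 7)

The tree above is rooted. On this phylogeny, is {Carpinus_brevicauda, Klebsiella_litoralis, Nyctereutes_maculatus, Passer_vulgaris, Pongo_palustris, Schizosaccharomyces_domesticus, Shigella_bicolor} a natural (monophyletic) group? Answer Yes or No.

No

The MRCA of the listed taxa subtends (((Passer_vulgaris,Shigella_bicolor,Klebsiella_litoralis),((Schizosaccharomyces_domesticus,Pongo_palustris),Carpinus_brevicauda)),(((Culex_montanus,Arabidopsis_australis),((Candida_domesticus,Saccharomyces_nanus),((Pan_elegans,Nyctereutes_maculatus),((Cedrus_sylvestris,Enhydra_maculatus),Peromyscus_sylvestris)))),(Saimiri_robustus,Gorilla_sylvestris))).
That clade also contains Arabidopsis_australis, Candida_domesticus, Cedrus_sylvestris, Culex_montanus, Enhydra_maculatus, Gorilla_sylvestris, Pan_elegans, Peromyscus_sylvestris, Saccharomyces_nanus, Saimiri_robustus, which are not in the proposed group, so the group is not monophyletic.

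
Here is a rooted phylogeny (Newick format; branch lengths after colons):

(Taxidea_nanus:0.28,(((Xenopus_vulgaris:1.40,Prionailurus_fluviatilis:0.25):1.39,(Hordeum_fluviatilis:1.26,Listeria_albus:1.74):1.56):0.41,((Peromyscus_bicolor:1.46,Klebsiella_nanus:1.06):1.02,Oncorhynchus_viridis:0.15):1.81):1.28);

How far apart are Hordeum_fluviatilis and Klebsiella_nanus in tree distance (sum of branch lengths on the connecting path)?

The path runs Hordeum_fluviatilis → … → MRCA → … → Klebsiella_nanus; the MRCA is the node subtending (((Xenopus_vulgaris,Prionailurus_fluviatilis),(Hordeum_fluviatilis,Listeria_albus)),((Peromyscus_bicolor,Klebsiella_nanus),Oncorhynchus_viridis)).
Branch lengths along that path: 1.26 + 1.56 + 0.41 + 1.81 + 1.02 + 1.06 = 7.12.

7.12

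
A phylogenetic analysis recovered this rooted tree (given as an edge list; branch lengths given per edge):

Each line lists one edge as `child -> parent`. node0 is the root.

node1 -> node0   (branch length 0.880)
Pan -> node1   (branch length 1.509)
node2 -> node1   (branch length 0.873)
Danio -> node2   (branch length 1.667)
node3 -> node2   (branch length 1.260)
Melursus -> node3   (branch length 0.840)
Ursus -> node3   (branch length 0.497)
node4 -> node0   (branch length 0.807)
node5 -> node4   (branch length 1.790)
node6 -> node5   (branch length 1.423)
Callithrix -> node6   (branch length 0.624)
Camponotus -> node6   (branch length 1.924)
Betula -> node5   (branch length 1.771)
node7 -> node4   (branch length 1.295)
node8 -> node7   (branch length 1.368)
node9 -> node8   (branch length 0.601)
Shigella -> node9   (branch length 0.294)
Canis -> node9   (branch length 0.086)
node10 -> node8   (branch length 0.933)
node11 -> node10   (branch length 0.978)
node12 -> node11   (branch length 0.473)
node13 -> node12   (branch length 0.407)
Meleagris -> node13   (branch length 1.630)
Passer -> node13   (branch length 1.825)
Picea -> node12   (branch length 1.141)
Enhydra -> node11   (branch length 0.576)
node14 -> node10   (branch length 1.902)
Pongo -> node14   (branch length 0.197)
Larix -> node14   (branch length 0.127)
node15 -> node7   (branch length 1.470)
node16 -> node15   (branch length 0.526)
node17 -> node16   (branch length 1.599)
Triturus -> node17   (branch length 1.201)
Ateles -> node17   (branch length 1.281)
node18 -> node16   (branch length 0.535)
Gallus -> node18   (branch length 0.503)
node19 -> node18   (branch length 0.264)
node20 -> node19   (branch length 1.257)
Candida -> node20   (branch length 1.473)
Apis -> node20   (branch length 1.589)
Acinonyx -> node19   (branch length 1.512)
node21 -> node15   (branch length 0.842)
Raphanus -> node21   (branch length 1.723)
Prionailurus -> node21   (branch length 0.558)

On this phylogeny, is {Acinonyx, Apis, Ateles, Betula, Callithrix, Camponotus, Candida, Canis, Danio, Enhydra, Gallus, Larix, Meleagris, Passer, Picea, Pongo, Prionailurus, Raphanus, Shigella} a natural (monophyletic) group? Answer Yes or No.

No

The MRCA of the listed taxa is the root, so the smallest clade containing them is the whole tree.
That clade also contains Melursus, Pan, Triturus, Ursus, which are not in the proposed group, so the group is not monophyletic.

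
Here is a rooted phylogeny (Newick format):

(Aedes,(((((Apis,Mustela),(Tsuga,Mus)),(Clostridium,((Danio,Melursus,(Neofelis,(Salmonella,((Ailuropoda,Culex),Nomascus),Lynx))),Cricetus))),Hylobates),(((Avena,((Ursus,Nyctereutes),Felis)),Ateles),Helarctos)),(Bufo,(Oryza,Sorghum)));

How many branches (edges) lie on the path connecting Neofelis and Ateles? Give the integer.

The MRCA of Neofelis and Ateles is the node subtending (((((Apis,Mustela),(Tsuga,Mus)),(Clostridium,((Danio,Melursus,(Neofelis,(Salmonella,((Ailuropoda,Culex),Nomascus),Lynx))),Cricetus))),Hylobates),(((Avena,((Ursus,Nyctereutes),Felis)),Ateles),Helarctos)).
From Neofelis up to that node: 7 branches. From Ateles up to the same node: 3 branches. Total: 7 + 3 = 10.

10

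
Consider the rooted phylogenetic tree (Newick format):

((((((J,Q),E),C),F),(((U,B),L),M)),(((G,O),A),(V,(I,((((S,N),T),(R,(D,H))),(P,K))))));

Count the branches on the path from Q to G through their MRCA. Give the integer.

10

The MRCA of Q and G is the root of the tree.
From Q up to that node: 6 branches. From G up to the same node: 4 branches. Total: 6 + 4 = 10.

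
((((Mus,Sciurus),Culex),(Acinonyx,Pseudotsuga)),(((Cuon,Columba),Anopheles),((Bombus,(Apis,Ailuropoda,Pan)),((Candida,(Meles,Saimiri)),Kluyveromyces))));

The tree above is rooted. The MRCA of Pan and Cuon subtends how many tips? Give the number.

11

The MRCA of Pan and Cuon is the node subtending (((Cuon,Columba),Anopheles),((Bombus,(Apis,Ailuropoda,Pan)),((Candida,(Meles,Saimiri)),Kluyveromyces))).
That clade contains 11 terminal taxa: Ailuropoda, Anopheles, Apis, Bombus, Candida, Columba, Cuon, Kluyveromyces, Meles, Pan, Saimiri.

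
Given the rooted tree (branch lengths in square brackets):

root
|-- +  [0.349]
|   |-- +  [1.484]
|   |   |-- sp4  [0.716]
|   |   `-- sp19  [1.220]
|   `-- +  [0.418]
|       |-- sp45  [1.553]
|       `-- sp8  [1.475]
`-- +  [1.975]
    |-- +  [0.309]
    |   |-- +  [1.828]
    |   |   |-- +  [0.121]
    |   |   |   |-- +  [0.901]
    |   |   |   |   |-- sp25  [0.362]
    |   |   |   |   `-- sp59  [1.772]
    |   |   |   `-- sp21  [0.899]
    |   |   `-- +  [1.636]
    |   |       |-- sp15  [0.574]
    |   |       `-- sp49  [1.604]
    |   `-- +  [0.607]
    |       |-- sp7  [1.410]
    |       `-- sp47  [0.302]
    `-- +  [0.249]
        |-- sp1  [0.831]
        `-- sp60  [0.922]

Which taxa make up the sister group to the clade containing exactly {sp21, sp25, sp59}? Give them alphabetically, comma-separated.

sp15, sp49

The clade containing exactly {sp21, sp25, sp59} attaches to the tree at the node subtending (((sp25,sp59),sp21),(sp15,sp49)).
The other lineage descending from that same node — the sister group — is (sp15,sp49); its 2 tips in alphabetical order are the answer.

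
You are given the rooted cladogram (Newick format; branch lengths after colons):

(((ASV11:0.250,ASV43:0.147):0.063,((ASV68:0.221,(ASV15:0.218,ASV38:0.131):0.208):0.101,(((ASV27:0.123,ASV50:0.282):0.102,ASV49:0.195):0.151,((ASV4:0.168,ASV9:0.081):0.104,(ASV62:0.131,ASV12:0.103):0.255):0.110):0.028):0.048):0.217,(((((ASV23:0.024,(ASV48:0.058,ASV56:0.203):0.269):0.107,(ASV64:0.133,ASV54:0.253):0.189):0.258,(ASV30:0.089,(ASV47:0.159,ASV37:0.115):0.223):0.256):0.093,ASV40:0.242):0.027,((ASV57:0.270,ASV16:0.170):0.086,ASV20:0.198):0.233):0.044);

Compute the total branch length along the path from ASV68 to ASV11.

0.683

The path runs ASV68 → … → MRCA → … → ASV11; the MRCA is the node subtending ((ASV11,ASV43),((ASV68,(ASV15,ASV38)),(((ASV27,ASV50),ASV49),((ASV4,ASV9),(ASV62,ASV12))))).
Branch lengths along that path: 0.221 + 0.101 + 0.048 + 0.063 + 0.250 = 0.683.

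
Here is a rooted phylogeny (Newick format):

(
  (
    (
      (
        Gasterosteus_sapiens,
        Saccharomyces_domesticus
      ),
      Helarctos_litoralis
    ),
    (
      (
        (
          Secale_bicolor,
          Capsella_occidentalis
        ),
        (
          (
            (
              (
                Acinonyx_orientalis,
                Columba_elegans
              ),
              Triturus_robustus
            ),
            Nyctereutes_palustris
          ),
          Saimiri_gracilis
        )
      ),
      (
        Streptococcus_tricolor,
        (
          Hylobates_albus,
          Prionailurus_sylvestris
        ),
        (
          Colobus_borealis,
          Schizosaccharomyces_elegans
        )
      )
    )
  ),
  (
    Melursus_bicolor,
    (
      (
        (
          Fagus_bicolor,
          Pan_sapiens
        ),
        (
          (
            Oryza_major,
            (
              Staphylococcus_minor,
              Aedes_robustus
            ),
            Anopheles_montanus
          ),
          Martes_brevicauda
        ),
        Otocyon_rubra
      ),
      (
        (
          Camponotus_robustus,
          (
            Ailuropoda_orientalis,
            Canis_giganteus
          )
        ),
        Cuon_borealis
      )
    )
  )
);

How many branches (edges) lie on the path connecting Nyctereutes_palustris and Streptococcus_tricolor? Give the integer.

The MRCA of Nyctereutes_palustris and Streptococcus_tricolor is the node subtending (((Secale_bicolor,Capsella_occidentalis),((((Acinonyx_orientalis,Columba_elegans),Triturus_robustus),Nyctereutes_palustris),Saimiri_gracilis)),(Streptococcus_tricolor,(Hylobates_albus,Prionailurus_sylvestris),(Colobus_borealis,Schizosaccharomyces_elegans))).
From Nyctereutes_palustris up to that node: 4 branches. From Streptococcus_tricolor up to the same node: 2 branches. Total: 4 + 2 = 6.

6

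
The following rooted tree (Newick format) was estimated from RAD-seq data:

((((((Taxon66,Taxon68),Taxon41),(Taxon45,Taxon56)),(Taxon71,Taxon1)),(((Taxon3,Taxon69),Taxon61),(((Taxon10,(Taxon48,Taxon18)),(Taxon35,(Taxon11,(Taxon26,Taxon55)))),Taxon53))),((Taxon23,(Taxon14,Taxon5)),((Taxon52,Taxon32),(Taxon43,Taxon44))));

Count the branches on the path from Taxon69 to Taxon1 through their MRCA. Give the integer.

7

The MRCA of Taxon69 and Taxon1 is the node subtending (((((Taxon66,Taxon68),Taxon41),(Taxon45,Taxon56)),(Taxon71,Taxon1)),(((Taxon3,Taxon69),Taxon61),(((Taxon10,(Taxon48,Taxon18)),(Taxon35,(Taxon11,(Taxon26,Taxon55)))),Taxon53))).
From Taxon69 up to that node: 4 branches. From Taxon1 up to the same node: 3 branches. Total: 4 + 3 = 7.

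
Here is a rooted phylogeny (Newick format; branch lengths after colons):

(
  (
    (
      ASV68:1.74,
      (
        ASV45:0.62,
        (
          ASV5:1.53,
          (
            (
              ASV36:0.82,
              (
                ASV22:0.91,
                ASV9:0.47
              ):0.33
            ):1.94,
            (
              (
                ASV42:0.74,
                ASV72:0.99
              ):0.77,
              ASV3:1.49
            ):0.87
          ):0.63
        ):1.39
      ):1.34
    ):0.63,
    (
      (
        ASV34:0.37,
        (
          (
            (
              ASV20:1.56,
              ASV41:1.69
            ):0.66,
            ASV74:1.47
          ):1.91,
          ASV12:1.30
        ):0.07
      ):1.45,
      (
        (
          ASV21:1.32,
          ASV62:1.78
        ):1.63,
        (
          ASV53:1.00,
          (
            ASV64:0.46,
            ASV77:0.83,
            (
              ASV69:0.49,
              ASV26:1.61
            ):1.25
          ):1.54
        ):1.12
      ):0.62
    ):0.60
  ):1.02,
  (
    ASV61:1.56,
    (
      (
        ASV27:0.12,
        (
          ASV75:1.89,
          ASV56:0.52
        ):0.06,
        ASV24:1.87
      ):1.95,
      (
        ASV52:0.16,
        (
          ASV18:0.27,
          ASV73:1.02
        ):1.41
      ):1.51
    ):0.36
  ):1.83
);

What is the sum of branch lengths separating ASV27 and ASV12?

The path runs ASV27 → … → MRCA → … → ASV12; the MRCA is the root of the tree.
Branch lengths along that path: 0.12 + 1.95 + 0.36 + 1.83 + 1.02 + 0.60 + 1.45 + 0.07 + 1.30 = 8.70.

8.70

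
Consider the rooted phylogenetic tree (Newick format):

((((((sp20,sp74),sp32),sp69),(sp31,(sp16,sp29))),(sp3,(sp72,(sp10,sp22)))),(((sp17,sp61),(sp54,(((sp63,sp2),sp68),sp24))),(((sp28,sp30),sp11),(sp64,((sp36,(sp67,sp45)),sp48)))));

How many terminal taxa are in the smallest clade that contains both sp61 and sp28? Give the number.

The MRCA of sp61 and sp28 is the node subtending (((sp17,sp61),(sp54,(((sp63,sp2),sp68),sp24))),(((sp28,sp30),sp11),(sp64,((sp36,(sp67,sp45)),sp48)))).
That clade contains 15 terminal taxa: sp11, sp17, sp2, sp24, sp28, sp30, sp36, sp45, sp48, sp54, sp61, sp63, sp64, sp67, sp68.

15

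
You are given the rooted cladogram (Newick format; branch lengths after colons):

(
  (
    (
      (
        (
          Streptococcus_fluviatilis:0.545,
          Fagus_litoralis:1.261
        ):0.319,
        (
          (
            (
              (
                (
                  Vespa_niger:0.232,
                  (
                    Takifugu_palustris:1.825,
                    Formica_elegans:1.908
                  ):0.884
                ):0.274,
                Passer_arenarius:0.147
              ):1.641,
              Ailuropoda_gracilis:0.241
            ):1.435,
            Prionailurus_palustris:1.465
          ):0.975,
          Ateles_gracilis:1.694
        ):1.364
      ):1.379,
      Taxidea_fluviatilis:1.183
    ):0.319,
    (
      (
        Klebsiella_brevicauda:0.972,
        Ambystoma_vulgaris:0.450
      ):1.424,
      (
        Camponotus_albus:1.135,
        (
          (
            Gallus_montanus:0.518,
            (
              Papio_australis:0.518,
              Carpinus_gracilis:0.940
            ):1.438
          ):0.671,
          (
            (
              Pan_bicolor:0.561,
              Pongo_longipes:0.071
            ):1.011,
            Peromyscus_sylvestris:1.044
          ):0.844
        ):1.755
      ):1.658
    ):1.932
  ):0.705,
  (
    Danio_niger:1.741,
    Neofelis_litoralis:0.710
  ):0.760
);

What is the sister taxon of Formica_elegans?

Formica_elegans attaches to the tree at the node subtending (Takifugu_palustris,Formica_elegans).
The other lineage descending from that same node — the sister group — is the single tip Takifugu_palustris.

Takifugu_palustris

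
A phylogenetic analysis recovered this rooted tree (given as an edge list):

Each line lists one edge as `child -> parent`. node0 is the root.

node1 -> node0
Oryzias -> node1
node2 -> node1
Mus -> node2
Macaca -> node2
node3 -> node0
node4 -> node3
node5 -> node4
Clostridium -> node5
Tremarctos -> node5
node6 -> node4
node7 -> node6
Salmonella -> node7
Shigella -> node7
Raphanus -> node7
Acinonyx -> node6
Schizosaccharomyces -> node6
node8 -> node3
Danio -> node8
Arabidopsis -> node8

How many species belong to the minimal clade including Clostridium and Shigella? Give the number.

The MRCA of Clostridium and Shigella is the node subtending ((Clostridium,Tremarctos),((Salmonella,Shigella,Raphanus),Acinonyx,Schizosaccharomyces)).
That clade contains 7 terminal taxa: Acinonyx, Clostridium, Raphanus, Salmonella, Schizosaccharomyces, Shigella, Tremarctos.

7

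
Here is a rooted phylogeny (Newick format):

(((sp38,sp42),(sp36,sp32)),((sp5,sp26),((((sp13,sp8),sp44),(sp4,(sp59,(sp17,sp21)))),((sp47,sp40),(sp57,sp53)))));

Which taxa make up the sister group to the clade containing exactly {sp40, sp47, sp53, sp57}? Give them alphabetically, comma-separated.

The clade containing exactly {sp40, sp47, sp53, sp57} attaches to the tree at the node subtending ((((sp13,sp8),sp44),(sp4,(sp59,(sp17,sp21)))),((sp47,sp40),(sp57,sp53))).
The other lineage descending from that same node — the sister group — is (((sp13,sp8),sp44),(sp4,(sp59,(sp17,sp21)))); its 7 tips in alphabetical order are the answer.

sp13, sp17, sp21, sp4, sp44, sp59, sp8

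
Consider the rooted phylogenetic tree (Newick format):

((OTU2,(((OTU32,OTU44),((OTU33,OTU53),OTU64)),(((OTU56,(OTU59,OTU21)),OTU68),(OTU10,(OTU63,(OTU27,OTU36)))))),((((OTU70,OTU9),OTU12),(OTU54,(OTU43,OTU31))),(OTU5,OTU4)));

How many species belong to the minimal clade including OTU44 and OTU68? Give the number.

13

The MRCA of OTU44 and OTU68 is the node subtending (((OTU32,OTU44),((OTU33,OTU53),OTU64)),(((OTU56,(OTU59,OTU21)),OTU68),(OTU10,(OTU63,(OTU27,OTU36))))).
That clade contains 13 terminal taxa: OTU10, OTU21, OTU27, OTU32, OTU33, OTU36, OTU44, OTU53, OTU56, OTU59, OTU63, OTU64, OTU68.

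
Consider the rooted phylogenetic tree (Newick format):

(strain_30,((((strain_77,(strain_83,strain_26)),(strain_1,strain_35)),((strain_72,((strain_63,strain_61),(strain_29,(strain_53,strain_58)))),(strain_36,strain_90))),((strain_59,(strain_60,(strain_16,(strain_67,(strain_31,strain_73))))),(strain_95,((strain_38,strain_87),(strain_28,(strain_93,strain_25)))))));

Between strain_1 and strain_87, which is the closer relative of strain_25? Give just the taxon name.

strain_87

The MRCA of strain_25 and strain_87 subtends ((strain_38,strain_87),(strain_28,(strain_93,strain_25))) (5 taxa).
The MRCA of strain_25 and strain_1 subtends ((((strain_77,(strain_83,strain_26)),(strain_1,strain_35)),((strain_72,((strain_63,strain_61),(strain_29,(strain_53,strain_58)))),(strain_36,strain_90))),((strain_59,(strain_60,(strain_16,(strain_67,(strain_31,strain_73))))),(strain_95,((strain_38,strain_87),(strain_28,(strain_93,strain_25)))))) (25 taxa).
The first is nested inside the second, so strain_25 shares a more recent common ancestor with strain_87.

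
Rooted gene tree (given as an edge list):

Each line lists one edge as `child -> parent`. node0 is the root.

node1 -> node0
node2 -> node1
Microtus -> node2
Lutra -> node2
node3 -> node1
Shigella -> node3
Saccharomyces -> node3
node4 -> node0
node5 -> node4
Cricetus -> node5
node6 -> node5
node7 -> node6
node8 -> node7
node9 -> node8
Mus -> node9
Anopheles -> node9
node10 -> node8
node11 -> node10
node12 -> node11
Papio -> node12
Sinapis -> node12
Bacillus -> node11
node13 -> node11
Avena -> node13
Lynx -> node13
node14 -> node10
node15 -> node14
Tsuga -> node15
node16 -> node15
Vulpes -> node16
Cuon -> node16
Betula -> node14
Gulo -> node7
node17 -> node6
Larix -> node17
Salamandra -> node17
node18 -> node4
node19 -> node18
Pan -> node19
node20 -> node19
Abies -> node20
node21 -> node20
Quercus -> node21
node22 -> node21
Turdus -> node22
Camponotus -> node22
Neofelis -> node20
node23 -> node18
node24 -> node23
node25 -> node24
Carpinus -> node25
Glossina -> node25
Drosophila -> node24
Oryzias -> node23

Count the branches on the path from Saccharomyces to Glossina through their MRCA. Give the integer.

The MRCA of Saccharomyces and Glossina is the root of the tree.
From Saccharomyces up to that node: 3 branches. From Glossina up to the same node: 6 branches. Total: 3 + 6 = 9.

9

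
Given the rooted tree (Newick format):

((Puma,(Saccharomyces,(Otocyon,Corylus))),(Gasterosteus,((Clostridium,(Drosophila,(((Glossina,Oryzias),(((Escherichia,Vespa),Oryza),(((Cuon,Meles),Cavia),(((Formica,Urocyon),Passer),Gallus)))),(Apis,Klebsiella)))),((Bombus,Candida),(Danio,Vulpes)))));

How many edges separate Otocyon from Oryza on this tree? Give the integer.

The MRCA of Otocyon and Oryza is the root of the tree.
From Otocyon up to that node: 4 branches. From Oryza up to the same node: 9 branches. Total: 4 + 9 = 13.

13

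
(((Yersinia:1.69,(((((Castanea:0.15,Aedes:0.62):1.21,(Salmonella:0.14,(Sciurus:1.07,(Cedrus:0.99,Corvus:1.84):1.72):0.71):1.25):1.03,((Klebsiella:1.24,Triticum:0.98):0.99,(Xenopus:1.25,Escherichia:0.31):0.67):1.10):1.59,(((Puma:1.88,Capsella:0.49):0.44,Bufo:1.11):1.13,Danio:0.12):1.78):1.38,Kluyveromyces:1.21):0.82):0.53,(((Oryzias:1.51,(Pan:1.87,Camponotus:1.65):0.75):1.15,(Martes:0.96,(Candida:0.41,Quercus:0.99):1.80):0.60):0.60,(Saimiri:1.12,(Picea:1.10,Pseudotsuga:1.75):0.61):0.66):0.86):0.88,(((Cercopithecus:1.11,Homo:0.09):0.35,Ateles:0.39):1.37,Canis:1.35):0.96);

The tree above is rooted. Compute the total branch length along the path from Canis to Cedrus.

The path runs Canis → … → MRCA → … → Cedrus; the MRCA is the root of the tree.
Branch lengths along that path: 1.35 + 0.96 + 0.88 + 0.53 + 0.82 + 1.38 + 1.59 + 1.03 + 1.25 + 0.71 + 1.72 + 0.99 = 13.21.

13.21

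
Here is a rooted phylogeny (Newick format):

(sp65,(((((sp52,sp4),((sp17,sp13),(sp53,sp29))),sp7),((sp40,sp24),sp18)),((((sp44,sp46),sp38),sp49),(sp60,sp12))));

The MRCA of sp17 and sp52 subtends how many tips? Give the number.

6

The MRCA of sp17 and sp52 is the node subtending ((sp52,sp4),((sp17,sp13),(sp53,sp29))).
That clade contains 6 terminal taxa: sp13, sp17, sp29, sp4, sp52, sp53.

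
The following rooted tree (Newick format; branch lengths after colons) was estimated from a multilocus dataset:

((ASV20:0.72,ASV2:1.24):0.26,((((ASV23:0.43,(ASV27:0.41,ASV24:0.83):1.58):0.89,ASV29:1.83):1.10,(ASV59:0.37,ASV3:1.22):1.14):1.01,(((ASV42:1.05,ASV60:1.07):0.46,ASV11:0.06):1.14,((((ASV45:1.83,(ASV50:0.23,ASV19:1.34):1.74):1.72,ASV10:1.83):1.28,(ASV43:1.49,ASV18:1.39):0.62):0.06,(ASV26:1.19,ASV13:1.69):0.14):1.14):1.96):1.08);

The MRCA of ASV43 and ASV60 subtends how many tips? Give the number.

11

The MRCA of ASV43 and ASV60 is the node subtending (((ASV42,ASV60),ASV11),((((ASV45,(ASV50,ASV19)),ASV10),(ASV43,ASV18)),(ASV26,ASV13))).
That clade contains 11 terminal taxa: ASV10, ASV11, ASV13, ASV18, ASV19, ASV26, ASV42, ASV43, ASV45, ASV50, ASV60.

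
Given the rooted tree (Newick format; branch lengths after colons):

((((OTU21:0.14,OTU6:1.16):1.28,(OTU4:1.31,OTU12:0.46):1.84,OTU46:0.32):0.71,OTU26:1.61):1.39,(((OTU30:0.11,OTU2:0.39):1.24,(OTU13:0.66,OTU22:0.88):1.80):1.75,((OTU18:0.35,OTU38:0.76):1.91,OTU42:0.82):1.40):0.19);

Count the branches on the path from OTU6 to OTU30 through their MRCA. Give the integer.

8

The MRCA of OTU6 and OTU30 is the root of the tree.
From OTU6 up to that node: 4 branches. From OTU30 up to the same node: 4 branches. Total: 4 + 4 = 8.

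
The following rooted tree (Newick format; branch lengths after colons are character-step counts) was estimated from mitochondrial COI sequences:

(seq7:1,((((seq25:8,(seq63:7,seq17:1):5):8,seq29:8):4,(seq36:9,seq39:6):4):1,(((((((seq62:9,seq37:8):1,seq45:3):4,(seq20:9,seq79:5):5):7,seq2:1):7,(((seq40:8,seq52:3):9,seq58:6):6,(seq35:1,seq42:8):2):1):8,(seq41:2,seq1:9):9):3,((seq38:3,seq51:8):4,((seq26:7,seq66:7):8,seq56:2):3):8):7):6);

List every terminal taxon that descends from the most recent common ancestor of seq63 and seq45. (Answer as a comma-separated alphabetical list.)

seq1, seq17, seq2, seq20, seq25, seq26, seq29, seq35, seq36, seq37, seq38, seq39, seq40, seq41, seq42, seq45, seq51, seq52, seq56, seq58, seq62, seq63, seq66, seq79

Tracing seq63: it sits inside (seq63,seq17).
Tracing seq45: it sits inside ((seq62,seq37),seq45).
The smallest clade enclosing both is ((((seq25,(seq63,seq17)),seq29),(seq36,seq39)),(((((((seq62,seq37),seq45),(seq20,seq79)),seq2),(((seq40,seq52),seq58),(seq35,seq42))),(seq41,seq1)),((seq38,seq51),((seq26,seq66),seq56)))); the answer is its 24 terminal taxa in alphabetical order.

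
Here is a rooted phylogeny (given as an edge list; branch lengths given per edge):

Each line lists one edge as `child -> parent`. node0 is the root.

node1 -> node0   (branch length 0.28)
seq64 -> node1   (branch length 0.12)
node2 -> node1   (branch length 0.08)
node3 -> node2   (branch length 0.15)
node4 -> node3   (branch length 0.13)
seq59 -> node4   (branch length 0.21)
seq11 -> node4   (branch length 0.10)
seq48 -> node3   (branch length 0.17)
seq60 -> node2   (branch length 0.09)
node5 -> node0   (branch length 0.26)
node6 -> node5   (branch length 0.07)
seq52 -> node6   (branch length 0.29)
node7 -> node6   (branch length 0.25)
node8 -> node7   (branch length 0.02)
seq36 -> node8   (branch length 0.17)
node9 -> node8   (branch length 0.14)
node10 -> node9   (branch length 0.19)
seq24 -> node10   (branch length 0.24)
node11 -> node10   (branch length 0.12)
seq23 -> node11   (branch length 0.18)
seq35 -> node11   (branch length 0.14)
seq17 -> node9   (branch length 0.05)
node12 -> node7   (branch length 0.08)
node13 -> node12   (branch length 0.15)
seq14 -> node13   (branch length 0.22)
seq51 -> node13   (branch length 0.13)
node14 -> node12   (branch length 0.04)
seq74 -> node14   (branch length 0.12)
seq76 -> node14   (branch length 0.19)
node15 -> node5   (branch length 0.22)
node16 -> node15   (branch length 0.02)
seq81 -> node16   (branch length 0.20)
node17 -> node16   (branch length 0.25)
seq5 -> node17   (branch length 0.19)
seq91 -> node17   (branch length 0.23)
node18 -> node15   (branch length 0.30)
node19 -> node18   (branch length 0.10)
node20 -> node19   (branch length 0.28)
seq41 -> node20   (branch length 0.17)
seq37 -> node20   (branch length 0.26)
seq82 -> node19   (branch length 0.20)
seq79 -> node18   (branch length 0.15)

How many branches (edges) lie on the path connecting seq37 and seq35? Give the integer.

12

The MRCA of seq37 and seq35 is the node subtending ((seq52,((seq36,((seq24,(seq23,seq35)),seq17)),((seq14,seq51),(seq74,seq76)))),((seq81,(seq5,seq91)),(((seq41,seq37),seq82),seq79))).
From seq37 up to that node: 5 branches. From seq35 up to the same node: 7 branches. Total: 5 + 7 = 12.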